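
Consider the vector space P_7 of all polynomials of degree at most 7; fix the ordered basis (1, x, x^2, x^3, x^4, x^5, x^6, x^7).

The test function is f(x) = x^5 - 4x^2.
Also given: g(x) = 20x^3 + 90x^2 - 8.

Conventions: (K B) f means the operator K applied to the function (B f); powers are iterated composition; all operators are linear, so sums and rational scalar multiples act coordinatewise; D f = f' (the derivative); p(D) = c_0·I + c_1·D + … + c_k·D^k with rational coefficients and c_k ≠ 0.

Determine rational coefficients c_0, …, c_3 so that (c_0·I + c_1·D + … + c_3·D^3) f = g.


c_0 = 0, c_1 = 0, c_2 = 1, c_3 = 3/2

D^0 f = x^5 - 4x^2
D^1 f = 5x^4 - 8x
D^2 f = 20x^3 - 8
D^3 f = 60x^2
matching coefficients of g against c_0 f + c_1 Df + … from the top degree down determines the c_i
solution: c_0 = 0, c_1 = 0, c_2 = 1, c_3 = 3/2


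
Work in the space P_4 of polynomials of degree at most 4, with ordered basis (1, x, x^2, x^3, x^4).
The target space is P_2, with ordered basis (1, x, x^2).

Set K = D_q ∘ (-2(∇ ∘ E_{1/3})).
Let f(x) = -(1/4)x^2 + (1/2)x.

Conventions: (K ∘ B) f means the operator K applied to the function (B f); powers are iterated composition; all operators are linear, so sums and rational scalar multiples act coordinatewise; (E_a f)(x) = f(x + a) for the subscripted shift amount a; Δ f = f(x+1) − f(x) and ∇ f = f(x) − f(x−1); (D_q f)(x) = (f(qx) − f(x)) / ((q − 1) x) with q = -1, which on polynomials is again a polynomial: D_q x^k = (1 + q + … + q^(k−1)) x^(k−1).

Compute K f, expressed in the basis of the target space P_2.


the result is g(x) = 1

E_{1/3} f = -(1/4)x^2 + (1/3)x + 5/36
∇ E_{1/3} f = -(1/2)x + 7/12
(-2(∇ ∘ E_{1/3})) f = x - 7/6
D_q (-2(∇ ∘ E_{1/3})) f = 1


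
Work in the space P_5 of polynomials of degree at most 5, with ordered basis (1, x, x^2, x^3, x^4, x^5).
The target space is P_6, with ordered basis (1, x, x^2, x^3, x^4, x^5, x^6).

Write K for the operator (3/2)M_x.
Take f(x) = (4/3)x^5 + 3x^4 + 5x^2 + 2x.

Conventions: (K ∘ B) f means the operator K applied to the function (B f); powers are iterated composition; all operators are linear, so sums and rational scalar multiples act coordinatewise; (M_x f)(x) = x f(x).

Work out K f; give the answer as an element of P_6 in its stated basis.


the result is g(x) = 2x^6 + (9/2)x^5 + (15/2)x^3 + 3x^2

M_x f = (4/3)x^6 + 3x^5 + 5x^3 + 2x^2
((3/2)M_x) f = 2x^6 + (9/2)x^5 + (15/2)x^3 + 3x^2


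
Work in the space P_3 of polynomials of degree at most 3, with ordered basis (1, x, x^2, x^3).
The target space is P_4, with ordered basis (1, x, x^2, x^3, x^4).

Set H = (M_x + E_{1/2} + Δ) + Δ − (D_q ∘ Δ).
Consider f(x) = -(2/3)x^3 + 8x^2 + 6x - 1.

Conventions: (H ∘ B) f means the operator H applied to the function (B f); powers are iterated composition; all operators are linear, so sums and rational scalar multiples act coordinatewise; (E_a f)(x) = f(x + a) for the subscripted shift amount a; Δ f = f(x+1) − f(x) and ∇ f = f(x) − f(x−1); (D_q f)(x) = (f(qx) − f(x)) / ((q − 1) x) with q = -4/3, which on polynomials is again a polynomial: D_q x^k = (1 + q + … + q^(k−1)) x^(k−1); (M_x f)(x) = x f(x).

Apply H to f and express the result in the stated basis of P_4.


the result is g(x) = -(2/3)x^4 + (22/3)x^3 + 9x^2 + (239/6)x + 199/12

M_x f = -(2/3)x^4 + 8x^3 + 6x^2 - x
E_{1/2} f = -(2/3)x^3 + 7x^2 + (27/2)x + 47/12
Δ f = -2x^2 + 14x + 40/3
(M_x + E_{1/2} + Δ) f = -(2/3)x^4 + (22/3)x^3 + 11x^2 + (53/2)x + 69/4
Δ f = -2x^2 + 14x + 40/3
Δ f = -2x^2 + 14x + 40/3
D_q Δ f = (2/3)x + 14
(-(D_q ∘ Δ)) f = -(2/3)x - 14
((M_x + E_{1/2} + Δ) + Δ − (D_q ∘ Δ)) f = -(2/3)x^4 + (22/3)x^3 + 9x^2 + (239/6)x + 199/12


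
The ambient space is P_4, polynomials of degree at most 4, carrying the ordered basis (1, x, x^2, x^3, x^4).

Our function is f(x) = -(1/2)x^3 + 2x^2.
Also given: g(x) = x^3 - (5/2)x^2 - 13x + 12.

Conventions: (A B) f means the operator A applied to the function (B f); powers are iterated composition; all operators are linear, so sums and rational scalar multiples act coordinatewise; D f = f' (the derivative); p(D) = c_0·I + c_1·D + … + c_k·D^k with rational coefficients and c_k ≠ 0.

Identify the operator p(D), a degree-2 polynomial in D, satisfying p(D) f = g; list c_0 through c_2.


D^0 f = -(1/2)x^3 + 2x^2
D^1 f = -(3/2)x^2 + 4x
D^2 f = -3x + 4
matching coefficients of g against c_0 f + c_1 Df + … from the top degree down determines the c_i
solution: c_0 = -2, c_1 = -1, c_2 = 3

p(D) = -2·I − D + 3·D^2, i.e. c_0 = -2, c_1 = -1, c_2 = 3


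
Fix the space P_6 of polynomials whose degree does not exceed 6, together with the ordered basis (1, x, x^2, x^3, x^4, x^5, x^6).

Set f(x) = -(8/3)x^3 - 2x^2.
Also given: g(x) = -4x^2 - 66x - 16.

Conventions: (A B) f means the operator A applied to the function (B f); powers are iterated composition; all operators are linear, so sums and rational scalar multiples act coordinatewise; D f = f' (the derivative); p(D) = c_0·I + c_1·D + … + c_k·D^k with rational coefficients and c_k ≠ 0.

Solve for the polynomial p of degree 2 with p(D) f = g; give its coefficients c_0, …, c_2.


D^0 f = -(8/3)x^3 - 2x^2
D^1 f = -8x^2 - 4x
D^2 f = -16x - 4
matching coefficients of g against c_0 f + c_1 Df + … from the top degree down determines the c_i
solution: c_0 = 0, c_1 = 1/2, c_2 = 4

c_0 = 0, c_1 = 1/2, c_2 = 4


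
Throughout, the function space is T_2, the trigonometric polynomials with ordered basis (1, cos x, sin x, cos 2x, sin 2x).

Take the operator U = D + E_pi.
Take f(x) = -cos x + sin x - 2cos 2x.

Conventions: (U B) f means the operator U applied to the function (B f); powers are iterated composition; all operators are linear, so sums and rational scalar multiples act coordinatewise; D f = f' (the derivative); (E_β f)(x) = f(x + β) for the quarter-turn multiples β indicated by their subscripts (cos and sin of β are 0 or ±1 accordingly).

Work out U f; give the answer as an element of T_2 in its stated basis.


D f = cos x + sin x + 4sin 2x
E_pi f = cos x - sin x - 2cos 2x
(D + E_pi) f = 2cos x - 2cos 2x + 4sin 2x

the image equals g(x) = 2cos x - 2cos 2x + 4sin 2x


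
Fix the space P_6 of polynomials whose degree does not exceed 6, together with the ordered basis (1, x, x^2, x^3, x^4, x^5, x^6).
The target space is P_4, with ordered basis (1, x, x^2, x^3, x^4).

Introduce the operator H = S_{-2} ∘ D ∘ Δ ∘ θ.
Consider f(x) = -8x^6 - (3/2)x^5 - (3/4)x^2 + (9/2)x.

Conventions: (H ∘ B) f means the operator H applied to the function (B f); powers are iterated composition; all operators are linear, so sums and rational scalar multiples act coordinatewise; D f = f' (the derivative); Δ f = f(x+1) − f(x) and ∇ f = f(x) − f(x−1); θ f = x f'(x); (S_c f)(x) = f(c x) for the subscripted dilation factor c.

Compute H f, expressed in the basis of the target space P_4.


θ f = -48x^6 - (15/2)x^5 - (3/2)x^2 + (9/2)x
Δ θ f = -288x^5 - (1515/2)x^4 - 1035x^3 - 795x^2 - (657/2)x - 105/2
D Δ θ f = -1440x^4 - 3030x^3 - 3105x^2 - 1590x - 657/2
S_{-2} (D ∘ Δ ∘ θ) f = -23040x^4 + 24240x^3 - 12420x^2 + 3180x - 657/2

the result is g(x) = -23040x^4 + 24240x^3 - 12420x^2 + 3180x - 657/2


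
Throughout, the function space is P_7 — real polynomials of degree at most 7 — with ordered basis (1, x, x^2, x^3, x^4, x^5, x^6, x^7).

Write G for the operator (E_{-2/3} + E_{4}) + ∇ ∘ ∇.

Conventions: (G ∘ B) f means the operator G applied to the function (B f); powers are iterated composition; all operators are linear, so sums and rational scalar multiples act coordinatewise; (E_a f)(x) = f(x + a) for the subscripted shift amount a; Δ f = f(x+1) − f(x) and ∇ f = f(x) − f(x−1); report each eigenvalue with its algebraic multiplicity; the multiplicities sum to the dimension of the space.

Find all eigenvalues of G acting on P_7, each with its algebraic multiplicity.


λ = 2 (multiplicity 8)

image of 1: 2
image of x: 2x + 10/3
image of x^2: 2x^2 + (20/3)x + 166/9
image of x^3: 2x^3 + 10x^2 + (166/3)x + 1558/27
image of x^4: 2x^4 + (40/3)x^3 + (332/3)x^2 + (6232/27)x + 21886/81
image of x^5: 2x^5 + (50/3)x^4 + (1660/9)x^3 + (15580/27)x^2 + (109430/81)x + 241510/243
image of x^6: 2x^6 + 20x^5 + (830/3)x^4 + (31160/27)x^3 + (109430/27)x^2 + (483020/81)x + 3031246/729
image of x^7: 2x^7 + (70/3)x^6 + (1162/3)x^5 + (54530/27)x^4 + (766010/81)x^3 + (1690570/81)x^2 + (21218722/729)x + 35556118/2187
the matrix is upper triangular; its diagonal is (2, 2, 2, 2, 2, 2, 2, 2)
for a triangular matrix the eigenvalues are the diagonal entries, with algebraic multiplicity their repetition count


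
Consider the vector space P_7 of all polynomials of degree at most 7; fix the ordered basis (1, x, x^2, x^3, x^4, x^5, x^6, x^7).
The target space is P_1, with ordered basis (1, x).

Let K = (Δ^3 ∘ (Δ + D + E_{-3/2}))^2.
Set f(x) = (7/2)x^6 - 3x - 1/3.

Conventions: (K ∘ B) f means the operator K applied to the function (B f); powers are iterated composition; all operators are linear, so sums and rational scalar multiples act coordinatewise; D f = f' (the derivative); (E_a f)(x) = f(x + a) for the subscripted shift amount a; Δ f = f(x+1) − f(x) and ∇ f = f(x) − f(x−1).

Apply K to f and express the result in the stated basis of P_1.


Δ f = 21x^5 + (105/2)x^4 + 70x^3 + (105/2)x^2 + 21x + 1/2
D f = 21x^5 - 3
E_{-3/2} f = (7/2)x^6 - (63/2)x^5 + (945/8)x^4 - (945/4)x^3 + (8505/32)x^2 - (5199/32)x + 16909/384
(Δ + D + E_{-3/2}) f = (7/2)x^6 + (21/2)x^5 + (1365/8)x^4 - (665/4)x^3 + (10185/32)x^2 - (4527/32)x + 15949/384
Δ (Δ + D + E_{-3/2}) f = 21x^5 + 105x^4 + (1715/2)x^3 + (1365/2)x^2 + (14301/16)x + 3123/16
Δ Δ (Δ + D + E_{-3/2}) f = 105x^4 + 630x^3 + (6825/2)x^2 + (8925/2)x + 40957/16
Δ Δ Δ (Δ + D + E_{-3/2}) f = 420x^3 + 2520x^2 + 9135x + 8610
Δ (Δ^3 ∘ (Δ + D + E_{-3/2})) f = 1260x^2 + 6300x + 12075
D (Δ^3 ∘ (Δ + D + E_{-3/2})) f = 1260x^2 + 5040x + 9135
E_{-3/2} (Δ^3 ∘ (Δ + D + E_{-3/2})) f = 420x^3 + 630x^2 + 4410x - 840
(Δ + D + E_{-3/2}) (Δ^3 ∘ (Δ + D + E_{-3/2})) f = 420x^3 + 3150x^2 + 15750x + 20370
Δ (Δ + D + E_{-3/2}) (Δ^3 ∘ (Δ + D + E_{-3/2})) f = 1260x^2 + 7560x + 19320
Δ Δ (Δ + D + E_{-3/2}) (Δ^3 ∘ (Δ + D + E_{-3/2})) f = 2520x + 8820
Δ Δ Δ (Δ + D + E_{-3/2}) (Δ^3 ∘ (Δ + D + E_{-3/2})) f = 2520

the image equals g(x) = 2520


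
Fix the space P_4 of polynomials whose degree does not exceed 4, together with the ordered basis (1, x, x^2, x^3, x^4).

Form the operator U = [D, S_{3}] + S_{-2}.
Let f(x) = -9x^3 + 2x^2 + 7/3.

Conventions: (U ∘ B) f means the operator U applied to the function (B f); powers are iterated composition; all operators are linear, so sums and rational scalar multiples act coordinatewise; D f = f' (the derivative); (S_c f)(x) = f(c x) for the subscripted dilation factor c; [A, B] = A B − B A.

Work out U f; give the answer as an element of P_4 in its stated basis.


the image equals g(x) = 72x^3 - 478x^2 + 24x + 7/3

S_{3} f = -243x^3 + 18x^2 + 7/3
D S_{3} f = -729x^2 + 36x
D f = -27x^2 + 4x
S_{3} D f = -243x^2 + 12x
[D, S_{3}] f = -486x^2 + 24x
S_{-2} f = 72x^3 + 8x^2 + 7/3
([D, S_{3}] + S_{-2}) f = 72x^3 - 478x^2 + 24x + 7/3


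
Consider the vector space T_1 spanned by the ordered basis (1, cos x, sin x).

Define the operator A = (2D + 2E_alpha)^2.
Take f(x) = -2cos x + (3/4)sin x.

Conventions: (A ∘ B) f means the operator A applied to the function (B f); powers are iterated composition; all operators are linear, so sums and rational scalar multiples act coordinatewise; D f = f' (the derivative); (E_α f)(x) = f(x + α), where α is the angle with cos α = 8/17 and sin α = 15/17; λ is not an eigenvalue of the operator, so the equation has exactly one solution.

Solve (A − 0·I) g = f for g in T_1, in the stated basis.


the image equals g(x) = (3/32)cos x - (109/1024)sin x

write g with unknown coordinates in the stated basis and equate coefficients in (A − 0·I) g = f
solving from the highest basis element down gives g = (3/32)cos x - (109/1024)sin x
check: A g = -2cos x + (3/4)sin x
so A g − 0·g = -2cos x + (3/4)sin x = f ✓


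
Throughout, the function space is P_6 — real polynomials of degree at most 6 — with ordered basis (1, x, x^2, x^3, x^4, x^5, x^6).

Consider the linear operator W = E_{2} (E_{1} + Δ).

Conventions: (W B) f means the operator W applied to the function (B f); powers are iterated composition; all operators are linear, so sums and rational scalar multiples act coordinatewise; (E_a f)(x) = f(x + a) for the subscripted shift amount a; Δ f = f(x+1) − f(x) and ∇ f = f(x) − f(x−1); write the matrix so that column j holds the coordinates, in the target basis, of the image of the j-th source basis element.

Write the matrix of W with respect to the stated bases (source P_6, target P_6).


the matrix is [[1, 4, 14, 46, 146, 454, 1394]; [0, 1, 8, 42, 184, 730, 2724]; [0, 0, 1, 12, 84, 460, 2190]; [0, 0, 0, 1, 16, 140, 920]; [0, 0, 0, 0, 1, 20, 210]; [0, 0, 0, 0, 0, 1, 24]; [0, 0, 0, 0, 0, 0, 1]] (rows listed top to bottom)

image of 1: 1
image of x: x + 4
image of x^2: x^2 + 8x + 14
image of x^3: x^3 + 12x^2 + 42x + 46
image of x^4: x^4 + 16x^3 + 84x^2 + 184x + 146
image of x^5: x^5 + 20x^4 + 140x^3 + 460x^2 + 730x + 454
image of x^6: x^6 + 24x^5 + 210x^4 + 920x^3 + 2190x^2 + 2724x + 1394
each image's coordinates form column j of the matrix


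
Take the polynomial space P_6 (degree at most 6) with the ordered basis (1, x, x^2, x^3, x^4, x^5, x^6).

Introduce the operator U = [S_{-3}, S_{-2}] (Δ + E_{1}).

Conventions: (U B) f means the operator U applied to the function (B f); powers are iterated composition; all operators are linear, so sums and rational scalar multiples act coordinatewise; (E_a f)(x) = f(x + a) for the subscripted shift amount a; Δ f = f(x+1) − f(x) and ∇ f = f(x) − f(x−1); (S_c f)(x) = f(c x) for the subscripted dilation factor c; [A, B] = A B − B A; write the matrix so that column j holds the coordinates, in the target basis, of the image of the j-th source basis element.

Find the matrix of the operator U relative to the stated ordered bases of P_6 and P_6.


image of 1: 0
image of x: 0
image of x^2: 0
image of x^3: 0
image of x^4: 0
image of x^5: 0
image of x^6: 0
each image's coordinates form column j of the matrix

the matrix is [[0, 0, 0, 0, 0, 0, 0]; [0, 0, 0, 0, 0, 0, 0]; [0, 0, 0, 0, 0, 0, 0]; [0, 0, 0, 0, 0, 0, 0]; [0, 0, 0, 0, 0, 0, 0]; [0, 0, 0, 0, 0, 0, 0]; [0, 0, 0, 0, 0, 0, 0]] (rows listed top to bottom)


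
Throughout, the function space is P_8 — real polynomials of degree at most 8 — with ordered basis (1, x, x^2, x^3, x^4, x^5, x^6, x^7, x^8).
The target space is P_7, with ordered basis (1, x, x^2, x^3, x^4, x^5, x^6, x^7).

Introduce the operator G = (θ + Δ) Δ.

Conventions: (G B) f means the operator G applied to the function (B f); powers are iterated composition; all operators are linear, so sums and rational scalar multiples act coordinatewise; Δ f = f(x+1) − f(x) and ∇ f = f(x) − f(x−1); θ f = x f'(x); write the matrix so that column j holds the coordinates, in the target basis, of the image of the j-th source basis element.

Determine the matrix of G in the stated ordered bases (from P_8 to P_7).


the matrix is [[0, 0, 2, 6, 14, 30, 62, 126, 254]; [0, 0, 2, 9, 28, 75, 186, 441, 1016]; [0, 0, 0, 6, 24, 80, 240, 672, 1792]; [0, 0, 0, 0, 12, 50, 180, 595, 1848]; [0, 0, 0, 0, 0, 20, 90, 350, 1260]; [0, 0, 0, 0, 0, 0, 30, 147, 616]; [0, 0, 0, 0, 0, 0, 0, 42, 224]; [0, 0, 0, 0, 0, 0, 0, 0, 56]] (rows listed top to bottom)

image of 1: 0
image of x: 0
image of x^2: 2x + 2
image of x^3: 6x^2 + 9x + 6
image of x^4: 12x^3 + 24x^2 + 28x + 14
image of x^5: 20x^4 + 50x^3 + 80x^2 + 75x + 30
image of x^6: 30x^5 + 90x^4 + 180x^3 + 240x^2 + 186x + 62
image of x^7: 42x^6 + 147x^5 + 350x^4 + 595x^3 + 672x^2 + 441x + 126
image of x^8: 56x^7 + 224x^6 + 616x^5 + 1260x^4 + 1848x^3 + 1792x^2 + 1016x + 254
each image's coordinates form column j of the matrix


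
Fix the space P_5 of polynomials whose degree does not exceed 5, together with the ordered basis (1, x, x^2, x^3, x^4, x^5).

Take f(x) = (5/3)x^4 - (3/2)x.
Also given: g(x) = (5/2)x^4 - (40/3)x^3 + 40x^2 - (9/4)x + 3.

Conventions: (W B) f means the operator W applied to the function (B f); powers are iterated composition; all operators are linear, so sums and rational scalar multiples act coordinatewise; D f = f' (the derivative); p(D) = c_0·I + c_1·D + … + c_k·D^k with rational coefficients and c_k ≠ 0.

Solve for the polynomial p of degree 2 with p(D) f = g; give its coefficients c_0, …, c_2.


c_0 = 3/2, c_1 = -2, c_2 = 2

D^0 f = (5/3)x^4 - (3/2)x
D^1 f = (20/3)x^3 - 3/2
D^2 f = 20x^2
matching coefficients of g against c_0 f + c_1 Df + … from the top degree down determines the c_i
solution: c_0 = 3/2, c_1 = -2, c_2 = 2


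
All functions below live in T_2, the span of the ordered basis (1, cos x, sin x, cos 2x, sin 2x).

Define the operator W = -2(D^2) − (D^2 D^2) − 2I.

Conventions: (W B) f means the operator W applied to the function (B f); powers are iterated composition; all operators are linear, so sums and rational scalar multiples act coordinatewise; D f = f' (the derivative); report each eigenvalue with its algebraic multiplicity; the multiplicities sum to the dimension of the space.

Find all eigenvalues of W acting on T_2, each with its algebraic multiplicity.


image of 1: -2
image of cos x: -cos x
image of sin x: -sin x
image of cos 2x: -10cos 2x
image of sin 2x: -10sin 2x
the matrix is diagonal; its diagonal is (-2, -1, -1, -10, -10)
for a triangular matrix the eigenvalues are the diagonal entries, with algebraic multiplicity their repetition count

λ = -10 (multiplicity 2), λ = -2 (multiplicity 1), λ = -1 (multiplicity 2)


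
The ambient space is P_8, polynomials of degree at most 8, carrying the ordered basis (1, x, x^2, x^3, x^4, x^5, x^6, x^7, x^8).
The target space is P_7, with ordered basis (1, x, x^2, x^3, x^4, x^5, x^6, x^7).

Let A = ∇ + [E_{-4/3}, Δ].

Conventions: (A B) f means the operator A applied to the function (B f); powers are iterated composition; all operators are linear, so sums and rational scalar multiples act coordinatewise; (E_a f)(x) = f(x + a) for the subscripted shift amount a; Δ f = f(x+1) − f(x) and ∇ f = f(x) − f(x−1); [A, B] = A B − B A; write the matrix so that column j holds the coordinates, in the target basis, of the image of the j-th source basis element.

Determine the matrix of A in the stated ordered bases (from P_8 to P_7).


the matrix is [[0, 1, -1, 1, -1, 1, -1, 1, -1]; [0, 0, 2, -3, 4, -5, 6, -7, 8]; [0, 0, 0, 3, -6, 10, -15, 21, -28]; [0, 0, 0, 0, 4, -10, 20, -35, 56]; [0, 0, 0, 0, 0, 5, -15, 35, -70]; [0, 0, 0, 0, 0, 0, 6, -21, 56]; [0, 0, 0, 0, 0, 0, 0, 7, -28]; [0, 0, 0, 0, 0, 0, 0, 0, 8]] (rows listed top to bottom)

image of 1: 0
image of x: 1
image of x^2: 2x - 1
image of x^3: 3x^2 - 3x + 1
image of x^4: 4x^3 - 6x^2 + 4x - 1
image of x^5: 5x^4 - 10x^3 + 10x^2 - 5x + 1
image of x^6: 6x^5 - 15x^4 + 20x^3 - 15x^2 + 6x - 1
image of x^7: 7x^6 - 21x^5 + 35x^4 - 35x^3 + 21x^2 - 7x + 1
image of x^8: 8x^7 - 28x^6 + 56x^5 - 70x^4 + 56x^3 - 28x^2 + 8x - 1
each image's coordinates form column j of the matrix


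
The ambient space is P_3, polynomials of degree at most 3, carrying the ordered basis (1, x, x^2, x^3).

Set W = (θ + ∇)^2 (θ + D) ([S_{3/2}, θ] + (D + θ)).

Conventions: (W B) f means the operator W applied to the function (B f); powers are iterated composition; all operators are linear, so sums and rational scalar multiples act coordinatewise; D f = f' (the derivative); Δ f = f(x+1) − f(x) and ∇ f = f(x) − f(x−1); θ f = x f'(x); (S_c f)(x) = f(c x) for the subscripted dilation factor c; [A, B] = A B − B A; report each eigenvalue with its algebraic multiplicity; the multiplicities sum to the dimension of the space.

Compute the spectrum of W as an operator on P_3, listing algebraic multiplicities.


λ = 0 (multiplicity 1), λ = 1 (multiplicity 1), λ = 16 (multiplicity 1), λ = 81 (multiplicity 1)

image of 1: 0
image of x: x + 1
image of x^2: 16x^2 + 30x + 6
image of x^3: 81x^3 + 195x^2 + 42x - 21
the matrix is upper triangular; its diagonal is (0, 1, 16, 81)
for a triangular matrix the eigenvalues are the diagonal entries, with algebraic multiplicity their repetition count


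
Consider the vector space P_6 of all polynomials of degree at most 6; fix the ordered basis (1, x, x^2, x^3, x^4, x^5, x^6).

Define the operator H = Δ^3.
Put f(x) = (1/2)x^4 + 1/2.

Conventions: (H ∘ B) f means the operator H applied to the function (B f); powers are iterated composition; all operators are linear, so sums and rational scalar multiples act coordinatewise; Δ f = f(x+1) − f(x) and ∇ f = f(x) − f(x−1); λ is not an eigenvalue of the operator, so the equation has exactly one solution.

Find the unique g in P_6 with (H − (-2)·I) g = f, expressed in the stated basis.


the image equals g(x) = (1/4)x^4 - 3x - 17/4

write g with unknown coordinates in the stated basis and equate coefficients in (H − (-2)·I) g = f
solving from the highest basis element down gives g = (1/4)x^4 - 3x - 17/4
check: H g = 6x + 9
so H g − (-2)·g = (1/2)x^4 + 1/2 = f ✓


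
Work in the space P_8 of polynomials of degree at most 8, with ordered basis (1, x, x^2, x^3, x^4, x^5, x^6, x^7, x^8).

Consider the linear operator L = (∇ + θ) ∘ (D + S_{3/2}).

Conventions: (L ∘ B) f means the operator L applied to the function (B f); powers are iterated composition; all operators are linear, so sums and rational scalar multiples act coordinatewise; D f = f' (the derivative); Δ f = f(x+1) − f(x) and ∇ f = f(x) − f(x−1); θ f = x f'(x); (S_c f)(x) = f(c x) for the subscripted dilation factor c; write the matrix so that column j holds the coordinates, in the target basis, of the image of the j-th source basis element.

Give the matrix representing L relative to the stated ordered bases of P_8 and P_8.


the matrix is [[0, 3/2, -1/4, 3/8, -17/16, 83/32, -345/64, 1291/128, -4513/256]; [0, 3/2, 13/2, -33/8, 33/4, -575/32, 1227/32, -9933/128, 4769/32]; [0, 0, 9/2, 129/8, -147/8, 735/16, -7095/64, 32487/128, -35175/64]; [0, 0, 0, 81/8, 129/4, -895/16, 2685/16, -58625/128, 36967/32]; [0, 0, 0, 0, 81/4, 1855/32, -9015/64, 63105/128, -193795/128]; [0, 0, 0, 0, 0, 1215/32, 3147/32, -40551/128, 40551/32]; [0, 0, 0, 0, 0, 0, 2187/32, 20685/128, -42343/64]; [0, 0, 0, 0, 0, 0, 0, 15309/128, 8353/32]; [0, 0, 0, 0, 0, 0, 0, 0, 6561/32]] (rows listed top to bottom)

image of 1: 0
image of x: (3/2)x + 3/2
image of x^2: (9/2)x^2 + (13/2)x - 1/4
image of x^3: (81/8)x^3 + (129/8)x^2 - (33/8)x + 3/8
image of x^4: (81/4)x^4 + (129/4)x^3 - (147/8)x^2 + (33/4)x - 17/16
image of x^5: (1215/32)x^5 + (1855/32)x^4 - (895/16)x^3 + (735/16)x^2 - (575/32)x + 83/32
image of x^6: (2187/32)x^6 + (3147/32)x^5 - (9015/64)x^4 + (2685/16)x^3 - (7095/64)x^2 + (1227/32)x - 345/64
image of x^7: (15309/128)x^7 + (20685/128)x^6 - (40551/128)x^5 + (63105/128)x^4 - (58625/128)x^3 + (32487/128)x^2 - (9933/128)x + 1291/128
image of x^8: (6561/32)x^8 + (8353/32)x^7 - (42343/64)x^6 + (40551/32)x^5 - (193795/128)x^4 + (36967/32)x^3 - (35175/64)x^2 + (4769/32)x - 4513/256
each image's coordinates form column j of the matrix


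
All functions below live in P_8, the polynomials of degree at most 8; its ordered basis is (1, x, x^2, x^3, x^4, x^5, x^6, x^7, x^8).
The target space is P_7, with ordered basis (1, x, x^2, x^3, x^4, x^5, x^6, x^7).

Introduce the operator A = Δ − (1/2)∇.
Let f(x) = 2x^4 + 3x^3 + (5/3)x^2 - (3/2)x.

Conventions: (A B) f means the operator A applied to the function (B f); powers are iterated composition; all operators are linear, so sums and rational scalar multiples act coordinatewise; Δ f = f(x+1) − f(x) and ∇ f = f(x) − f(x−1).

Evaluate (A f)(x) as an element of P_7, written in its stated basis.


the image equals g(x) = 4x^3 + (45/2)x^2 + (115/6)x + 25/4

Δ f = 8x^3 + 21x^2 + (61/3)x + 31/6
∇ f = 8x^3 - 3x^2 + (7/3)x - 13/6
(-(1/2)∇) f = -4x^3 + (3/2)x^2 - (7/6)x + 13/12
(Δ − (1/2)∇) f = 4x^3 + (45/2)x^2 + (115/6)x + 25/4


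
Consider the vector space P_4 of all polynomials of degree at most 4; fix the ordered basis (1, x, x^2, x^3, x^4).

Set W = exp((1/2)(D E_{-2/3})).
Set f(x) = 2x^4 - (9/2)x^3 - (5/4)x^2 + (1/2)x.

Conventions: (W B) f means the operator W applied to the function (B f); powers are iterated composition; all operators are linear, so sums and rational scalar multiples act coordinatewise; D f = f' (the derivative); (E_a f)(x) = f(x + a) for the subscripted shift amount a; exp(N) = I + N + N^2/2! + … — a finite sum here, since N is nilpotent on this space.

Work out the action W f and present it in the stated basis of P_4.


order-1 term: 4x^3 - (59/4)x^2 + (157/12)x - 335/108
order-2 term: 3x^2 - (91/8)x + 457/48
order-3 term: x - 41/16
order-4 term: 1/8
the series for exp((1/2)(D E_{-2/3})) f terminates at order 4
exp((1/2)(D E_{-2/3})) f = 2x^4 - (1/2)x^3 - 13x^2 + (77/24)x + 215/54

the image equals g(x) = 2x^4 - (1/2)x^3 - 13x^2 + (77/24)x + 215/54


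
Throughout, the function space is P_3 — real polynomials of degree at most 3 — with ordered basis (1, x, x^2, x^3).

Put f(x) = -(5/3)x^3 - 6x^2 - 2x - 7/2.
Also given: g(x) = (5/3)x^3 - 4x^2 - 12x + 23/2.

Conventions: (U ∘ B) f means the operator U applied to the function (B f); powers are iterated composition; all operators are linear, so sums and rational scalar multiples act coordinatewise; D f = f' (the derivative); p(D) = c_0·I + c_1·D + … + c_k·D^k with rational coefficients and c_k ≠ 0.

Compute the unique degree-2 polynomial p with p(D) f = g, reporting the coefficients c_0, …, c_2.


c_0 = -1, c_1 = 2, c_2 = -1

D^0 f = -(5/3)x^3 - 6x^2 - 2x - 7/2
D^1 f = -5x^2 - 12x - 2
D^2 f = -10x - 12
matching coefficients of g against c_0 f + c_1 Df + … from the top degree down determines the c_i
solution: c_0 = -1, c_1 = 2, c_2 = -1


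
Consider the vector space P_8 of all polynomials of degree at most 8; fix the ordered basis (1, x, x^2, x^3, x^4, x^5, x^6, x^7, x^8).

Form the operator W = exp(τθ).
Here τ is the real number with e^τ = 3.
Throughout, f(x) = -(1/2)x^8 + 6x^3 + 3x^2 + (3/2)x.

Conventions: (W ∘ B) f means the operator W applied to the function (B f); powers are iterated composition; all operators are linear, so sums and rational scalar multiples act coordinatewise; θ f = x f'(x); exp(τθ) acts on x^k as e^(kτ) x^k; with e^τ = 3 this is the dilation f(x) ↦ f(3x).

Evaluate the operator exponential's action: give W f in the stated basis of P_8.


exp(τθ) x^k = e^(kτ) x^k; with e^τ = 3 this sends x^k to 3^k x^k
x ↦ 3 x
x^2 ↦ 9 x^2
x^3 ↦ 27 x^3
x^8 ↦ 6561 x^8
applying this coordinatewise to f: exp(τθ) f = -(6561/2)x^8 + 162x^3 + 27x^2 + (9/2)x

the result is g(x) = -(6561/2)x^8 + 162x^3 + 27x^2 + (9/2)x


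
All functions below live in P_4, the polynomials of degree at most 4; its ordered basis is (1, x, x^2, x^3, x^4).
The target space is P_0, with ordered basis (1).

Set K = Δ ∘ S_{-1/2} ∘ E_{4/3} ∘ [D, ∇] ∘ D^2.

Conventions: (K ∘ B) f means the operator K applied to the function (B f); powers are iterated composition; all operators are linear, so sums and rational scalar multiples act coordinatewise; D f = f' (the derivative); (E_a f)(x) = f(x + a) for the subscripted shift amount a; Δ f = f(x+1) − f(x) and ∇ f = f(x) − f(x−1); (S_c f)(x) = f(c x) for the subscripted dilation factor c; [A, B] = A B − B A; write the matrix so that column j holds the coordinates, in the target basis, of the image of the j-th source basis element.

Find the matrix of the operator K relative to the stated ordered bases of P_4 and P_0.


the matrix is [[0, 0, 0, 0, 0]] (rows listed top to bottom)

image of 1: 0
image of x: 0
image of x^2: 0
image of x^3: 0
image of x^4: 0
each image's coordinates form column j of the matrix


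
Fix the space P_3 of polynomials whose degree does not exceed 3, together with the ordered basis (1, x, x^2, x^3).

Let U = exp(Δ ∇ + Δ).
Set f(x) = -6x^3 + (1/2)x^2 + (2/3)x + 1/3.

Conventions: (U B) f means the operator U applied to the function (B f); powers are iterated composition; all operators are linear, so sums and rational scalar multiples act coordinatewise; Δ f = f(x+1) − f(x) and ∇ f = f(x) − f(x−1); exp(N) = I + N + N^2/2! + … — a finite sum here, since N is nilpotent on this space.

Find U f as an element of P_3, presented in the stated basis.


order-1 term: -18x^2 - 53x - 23/6
order-2 term: -18x - 107/2
order-3 term: -6
the series for exp(Δ ∇ + Δ) f terminates at order 3
exp(Δ ∇ + Δ) f = -6x^3 - (35/2)x^2 - (211/3)x - 63

the image equals g(x) = -6x^3 - (35/2)x^2 - (211/3)x - 63


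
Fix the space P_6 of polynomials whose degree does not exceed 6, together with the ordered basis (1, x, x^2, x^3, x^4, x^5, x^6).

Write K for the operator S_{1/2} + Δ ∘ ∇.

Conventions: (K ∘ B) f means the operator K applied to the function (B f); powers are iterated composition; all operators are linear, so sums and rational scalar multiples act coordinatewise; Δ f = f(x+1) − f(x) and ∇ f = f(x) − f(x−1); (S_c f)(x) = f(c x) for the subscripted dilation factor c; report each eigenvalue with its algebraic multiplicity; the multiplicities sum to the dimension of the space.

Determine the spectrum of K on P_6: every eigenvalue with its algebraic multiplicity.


image of 1: 1
image of x: (1/2)x
image of x^2: (1/4)x^2 + 2
image of x^3: (1/8)x^3 + 6x
image of x^4: (1/16)x^4 + 12x^2 + 2
image of x^5: (1/32)x^5 + 20x^3 + 10x
image of x^6: (1/64)x^6 + 30x^4 + 30x^2 + 2
the matrix is upper triangular; its diagonal is (1, 1/2, 1/4, 1/8, 1/16, 1/32, 1/64)
for a triangular matrix the eigenvalues are the diagonal entries, with algebraic multiplicity their repetition count

λ = 1/64 (multiplicity 1), λ = 1/32 (multiplicity 1), λ = 1/16 (multiplicity 1), λ = 1/8 (multiplicity 1), λ = 1/4 (multiplicity 1), λ = 1/2 (multiplicity 1), λ = 1 (multiplicity 1)


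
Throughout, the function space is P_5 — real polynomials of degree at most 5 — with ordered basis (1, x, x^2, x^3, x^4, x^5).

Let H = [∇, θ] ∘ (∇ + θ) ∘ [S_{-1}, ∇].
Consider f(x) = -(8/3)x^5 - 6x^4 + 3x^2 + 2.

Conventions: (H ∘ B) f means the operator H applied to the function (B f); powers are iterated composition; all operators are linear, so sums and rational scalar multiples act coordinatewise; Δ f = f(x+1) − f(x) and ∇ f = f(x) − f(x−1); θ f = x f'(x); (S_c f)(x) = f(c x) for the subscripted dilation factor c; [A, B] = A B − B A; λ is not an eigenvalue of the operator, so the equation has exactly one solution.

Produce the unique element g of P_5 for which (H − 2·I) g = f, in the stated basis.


g(x) = (4/3)x^5 + 3x^4 + (320/3)x^3 - (699/2)x^2 + (4672/3)x + 298/3

write g with unknown coordinates in the stated basis and equate coefficients in (H − 2·I) g = f
solving from the highest basis element down gives g = (4/3)x^5 + 3x^4 + (320/3)x^3 - (699/2)x^2 + (4672/3)x + 298/3
check: H g = (640/3)x^3 - 696x^2 + (9344/3)x + 602/3
so H g − 2·g = -(8/3)x^5 - 6x^4 + 3x^2 + 2 = f ✓


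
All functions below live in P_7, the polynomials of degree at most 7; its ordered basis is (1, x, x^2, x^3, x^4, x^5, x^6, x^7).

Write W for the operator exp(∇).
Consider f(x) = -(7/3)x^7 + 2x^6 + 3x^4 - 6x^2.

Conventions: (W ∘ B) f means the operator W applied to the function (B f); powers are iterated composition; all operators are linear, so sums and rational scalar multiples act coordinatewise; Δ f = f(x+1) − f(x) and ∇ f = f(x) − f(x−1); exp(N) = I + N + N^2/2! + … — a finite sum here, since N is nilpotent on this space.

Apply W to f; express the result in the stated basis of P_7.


the image equals g(x) = -(7/3)x^7 - (43/3)x^6 + 12x^5 + (254/3)x^4 - (329/3)x^3 - 74x^2 + 147x - 36

order-1 term: -(49/3)x^6 + 61x^5 - (335/3)x^4 + (401/3)x^3 - 97x^2 + (85/3)x - 4/3
order-2 term: -49x^5 + 275x^4 - (2075/3)x^3 + 963x^2 - (2167/3)x + 224
order-3 term: -(245/3)x^4 + 530x^3 - 1405x^2 + 1782x - 2701/3
order-4 term: -(245/3)x^3 + 520x^2 - (3545/3)x + 2849/3
order-5 term: -49x^2 + 257x - 1070/3
order-6 term: -(49/3)x + 51
order-7 term: -7/3
the series for exp(∇) f terminates at order 7
exp(∇) f = -(7/3)x^7 - (43/3)x^6 + 12x^5 + (254/3)x^4 - (329/3)x^3 - 74x^2 + 147x - 36


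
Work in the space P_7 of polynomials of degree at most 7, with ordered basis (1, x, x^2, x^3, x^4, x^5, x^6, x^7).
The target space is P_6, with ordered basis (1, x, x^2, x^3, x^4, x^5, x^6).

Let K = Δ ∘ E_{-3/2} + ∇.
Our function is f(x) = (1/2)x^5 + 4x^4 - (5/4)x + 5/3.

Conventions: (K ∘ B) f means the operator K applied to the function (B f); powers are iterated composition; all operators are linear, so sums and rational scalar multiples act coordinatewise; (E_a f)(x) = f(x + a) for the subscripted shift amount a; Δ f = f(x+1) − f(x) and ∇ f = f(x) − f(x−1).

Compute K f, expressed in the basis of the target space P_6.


g(x) = 5x^4 + 17x^3 - (203/4)x^2 + 53x - 711/32

E_{-3/2} f = (1/2)x^5 + (1/4)x^4 - (51/4)x^3 + (297/8)x^2 - (1363/32)x + 3839/192
Δ E_{-3/2} f = (5/2)x^4 + 6x^3 - (127/4)x^2 + (79/2)x - 559/32
∇ f = (5/2)x^4 + 11x^3 - 19x^2 + (27/2)x - 19/4
(Δ ∘ E_{-3/2} + ∇) f = 5x^4 + 17x^3 - (203/4)x^2 + 53x - 711/32


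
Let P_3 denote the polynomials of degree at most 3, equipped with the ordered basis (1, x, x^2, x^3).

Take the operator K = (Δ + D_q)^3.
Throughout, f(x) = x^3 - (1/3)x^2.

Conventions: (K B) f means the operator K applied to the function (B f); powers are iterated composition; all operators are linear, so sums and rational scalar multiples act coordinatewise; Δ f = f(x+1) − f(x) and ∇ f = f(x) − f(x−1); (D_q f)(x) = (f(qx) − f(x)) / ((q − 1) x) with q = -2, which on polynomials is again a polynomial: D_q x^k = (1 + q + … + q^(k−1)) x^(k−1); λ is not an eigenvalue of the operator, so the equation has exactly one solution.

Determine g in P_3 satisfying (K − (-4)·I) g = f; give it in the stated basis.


g(x) = (1/4)x^3 - (1/12)x^2 - 3/4

write g with unknown coordinates in the stated basis and equate coefficients in (K − (-4)·I) g = f
solving from the highest basis element down gives g = (1/4)x^3 - (1/12)x^2 - 3/4
check: K g = 3
so K g − (-4)·g = x^3 - (1/3)x^2 = f ✓


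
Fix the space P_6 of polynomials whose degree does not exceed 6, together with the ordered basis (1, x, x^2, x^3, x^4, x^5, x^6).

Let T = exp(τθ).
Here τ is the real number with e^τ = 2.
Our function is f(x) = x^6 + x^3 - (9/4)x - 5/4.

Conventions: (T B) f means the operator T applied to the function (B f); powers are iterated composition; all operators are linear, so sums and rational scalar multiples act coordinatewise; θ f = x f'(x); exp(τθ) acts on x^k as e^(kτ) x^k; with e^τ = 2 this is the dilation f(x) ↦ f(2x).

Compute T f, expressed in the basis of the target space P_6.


exp(τθ) x^k = e^(kτ) x^k; with e^τ = 2 this sends x^k to 2^k x^k
x ↦ 2 x
x^3 ↦ 8 x^3
x^6 ↦ 64 x^6
applying this coordinatewise to f: exp(τθ) f = 64x^6 + 8x^3 - (9/2)x - 5/4

g(x) = 64x^6 + 8x^3 - (9/2)x - 5/4


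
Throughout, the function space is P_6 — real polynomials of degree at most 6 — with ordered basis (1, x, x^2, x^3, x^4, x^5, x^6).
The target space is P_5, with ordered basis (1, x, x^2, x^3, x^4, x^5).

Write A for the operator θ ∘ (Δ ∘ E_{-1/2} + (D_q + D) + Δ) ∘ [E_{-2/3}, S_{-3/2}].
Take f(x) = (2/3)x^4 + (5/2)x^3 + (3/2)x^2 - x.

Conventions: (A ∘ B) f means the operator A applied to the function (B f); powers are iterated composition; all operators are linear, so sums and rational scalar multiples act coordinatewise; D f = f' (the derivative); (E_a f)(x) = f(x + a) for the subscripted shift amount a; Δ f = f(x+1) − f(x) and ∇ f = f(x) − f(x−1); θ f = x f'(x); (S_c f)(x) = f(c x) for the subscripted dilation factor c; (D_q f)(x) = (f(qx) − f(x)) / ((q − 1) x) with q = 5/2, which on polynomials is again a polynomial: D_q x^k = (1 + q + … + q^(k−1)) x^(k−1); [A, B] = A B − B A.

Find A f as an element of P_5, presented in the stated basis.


S_{-3/2} f = (27/8)x^4 - (135/16)x^3 + (27/8)x^2 + (3/2)x
E_{-2/3} S_{-3/2} f = (27/8)x^4 - (279/16)x^3 + (117/4)x^2 - (73/4)x + 11/3
E_{-2/3} f = (2/3)x^4 + (13/18)x^3 - (31/18)x^2 - (37/81)x + 176/243
S_{-3/2} E_{-2/3} f = (27/8)x^4 - (39/16)x^3 - (31/8)x^2 + (37/54)x + 176/243
[E_{-2/3}, S_{-3/2}] f = -15x^3 + (265/8)x^2 - (2045/108)x + 715/243
E_{-1/2} [E_{-2/3}, S_{-3/2}] f = -15x^3 + (445/8)x^2 - (13675/216)x + 175475/7776
Δ E_{-1/2} [E_{-2/3}, S_{-3/2}] f = -45x^2 + (265/4)x - 1225/54
D_q [E_{-2/3}, S_{-3/2}] f = -(585/4)x^2 + (1855/16)x - 2045/108
D [E_{-2/3}, S_{-3/2}] f = -45x^2 + (265/4)x - 2045/108
(D_q + D) [E_{-2/3}, S_{-3/2}] f = -(765/4)x^2 + (2915/16)x - 2045/54
Δ [E_{-2/3}, S_{-3/2}] f = -45x^2 + (85/4)x - 175/216
(Δ ∘ E_{-1/2} + (D_q + D) + Δ) [E_{-2/3}, S_{-3/2}] f = -(1125/4)x^2 + (4315/16)x - 13255/216
θ (Δ ∘ E_{-1/2} + (D_q + D) + Δ) [E_{-2/3}, S_{-3/2}] f = -(1125/2)x^2 + (4315/16)x

the image equals g(x) = -(1125/2)x^2 + (4315/16)x


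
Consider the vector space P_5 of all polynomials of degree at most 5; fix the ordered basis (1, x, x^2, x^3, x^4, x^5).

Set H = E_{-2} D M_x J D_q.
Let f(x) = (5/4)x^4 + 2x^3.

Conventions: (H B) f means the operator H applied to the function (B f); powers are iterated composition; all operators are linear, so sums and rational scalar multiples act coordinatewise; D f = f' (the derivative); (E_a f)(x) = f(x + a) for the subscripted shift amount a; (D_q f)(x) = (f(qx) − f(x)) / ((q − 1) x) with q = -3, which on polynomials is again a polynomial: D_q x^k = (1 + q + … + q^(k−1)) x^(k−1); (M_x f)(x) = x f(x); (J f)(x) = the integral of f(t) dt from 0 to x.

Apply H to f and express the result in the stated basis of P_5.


D_q f = -25x^3 + 14x^2
J D_q f = -(25/4)x^4 + (14/3)x^3
M_x J D_q f = -(25/4)x^5 + (14/3)x^4
D (M_x J D_q) f = -(125/4)x^4 + (56/3)x^3
E_{-2} D (M_x J D_q) f = -(125/4)x^4 + (806/3)x^3 - 862x^2 + 1224x - 1948/3

the result is g(x) = -(125/4)x^4 + (806/3)x^3 - 862x^2 + 1224x - 1948/3


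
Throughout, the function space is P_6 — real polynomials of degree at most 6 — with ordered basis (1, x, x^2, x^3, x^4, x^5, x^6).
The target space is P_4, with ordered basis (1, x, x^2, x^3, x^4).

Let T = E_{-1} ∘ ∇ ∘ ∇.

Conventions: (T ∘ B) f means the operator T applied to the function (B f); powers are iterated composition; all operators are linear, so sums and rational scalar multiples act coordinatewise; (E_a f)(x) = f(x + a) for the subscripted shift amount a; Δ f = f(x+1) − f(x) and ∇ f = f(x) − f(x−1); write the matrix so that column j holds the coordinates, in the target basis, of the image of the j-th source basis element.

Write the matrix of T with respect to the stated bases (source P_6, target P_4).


the matrix is [[0, 0, 2, -12, 50, -180, 602]; [0, 0, 0, 6, -48, 250, -1080]; [0, 0, 0, 0, 12, -120, 750]; [0, 0, 0, 0, 0, 20, -240]; [0, 0, 0, 0, 0, 0, 30]] (rows listed top to bottom)

image of 1: 0
image of x: 0
image of x^2: 2
image of x^3: 6x - 12
image of x^4: 12x^2 - 48x + 50
image of x^5: 20x^3 - 120x^2 + 250x - 180
image of x^6: 30x^4 - 240x^3 + 750x^2 - 1080x + 602
each image's coordinates form column j of the matrix


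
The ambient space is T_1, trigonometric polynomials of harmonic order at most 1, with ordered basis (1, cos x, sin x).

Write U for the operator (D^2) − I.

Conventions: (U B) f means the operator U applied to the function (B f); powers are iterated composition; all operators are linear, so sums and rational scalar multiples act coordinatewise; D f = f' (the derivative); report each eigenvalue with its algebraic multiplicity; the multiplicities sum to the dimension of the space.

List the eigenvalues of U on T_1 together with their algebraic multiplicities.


λ = -2 (multiplicity 2), λ = -1 (multiplicity 1)

image of 1: -1
image of cos x: -2cos x
image of sin x: -2sin x
the matrix is diagonal; its diagonal is (-1, -2, -2)
for a triangular matrix the eigenvalues are the diagonal entries, with algebraic multiplicity their repetition count


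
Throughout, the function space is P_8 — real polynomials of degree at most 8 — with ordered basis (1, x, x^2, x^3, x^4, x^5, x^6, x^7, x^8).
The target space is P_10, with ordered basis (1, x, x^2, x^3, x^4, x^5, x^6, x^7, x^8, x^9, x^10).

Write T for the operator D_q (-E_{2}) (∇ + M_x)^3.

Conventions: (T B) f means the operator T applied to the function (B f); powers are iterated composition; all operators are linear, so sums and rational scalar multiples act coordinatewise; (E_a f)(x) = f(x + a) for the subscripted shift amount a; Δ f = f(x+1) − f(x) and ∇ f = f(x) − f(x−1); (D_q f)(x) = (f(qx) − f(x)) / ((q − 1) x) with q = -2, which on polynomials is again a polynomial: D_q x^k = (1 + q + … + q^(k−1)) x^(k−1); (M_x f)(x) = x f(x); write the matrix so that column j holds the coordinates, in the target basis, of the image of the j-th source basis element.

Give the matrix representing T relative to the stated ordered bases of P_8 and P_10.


image of 1: -3x^2 + 6x - 15
image of x: 5x^3 - 24x^2 + 30x - 52
image of x^2: -11x^4 + 50x^3 - 147x^2 + 124x - 165
image of x^3: 21x^5 - 132x^4 + 360x^3 - 711x^2 + 456x - 465
image of x^4: -43x^6 + 294x^5 - 1089x^4 + 1995x^3 - 2982x^2 + 1473x - 1209
image of x^5: 85x^7 - 688x^6 + 2730x^5 - 6798x^4 + 9400x^3 - 10881x^2 + 4350x - 2909
image of x^6: -171x^8 + 1530x^7 - 7095x^6 + 18942x^5 - 35541x^4 + 38235x^3 - 35967x^2 + 11847x - 6789
image of x^7: 341x^9 - 3420x^8 + 17340x^7 - 54137x^6 + 108780x^5 - 159390x^4 + 139790x^3 - 109164x^2 + 30906x - 15397
image of x^8: -683x^10 + 7502x^9 - 42237x^8 + 144245x^7 - 338668x^6 + 533022x^5 - 638330x^4 + 467260x^3 - 314364x^2 + 77653x - 34401
each image's coordinates form column j of the matrix

the matrix is [[-15, -52, -165, -465, -1209, -2909, -6789, -15397, -34401]; [6, 30, 124, 456, 1473, 4350, 11847, 30906, 77653]; [-3, -24, -147, -711, -2982, -10881, -35967, -109164, -314364]; [0, 5, 50, 360, 1995, 9400, 38235, 139790, 467260]; [0, 0, -11, -132, -1089, -6798, -35541, -159390, -638330]; [0, 0, 0, 21, 294, 2730, 18942, 108780, 533022]; [0, 0, 0, 0, -43, -688, -7095, -54137, -338668]; [0, 0, 0, 0, 0, 85, 1530, 17340, 144245]; [0, 0, 0, 0, 0, 0, -171, -3420, -42237]; [0, 0, 0, 0, 0, 0, 0, 341, 7502]; [0, 0, 0, 0, 0, 0, 0, 0, -683]] (rows listed top to bottom)
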